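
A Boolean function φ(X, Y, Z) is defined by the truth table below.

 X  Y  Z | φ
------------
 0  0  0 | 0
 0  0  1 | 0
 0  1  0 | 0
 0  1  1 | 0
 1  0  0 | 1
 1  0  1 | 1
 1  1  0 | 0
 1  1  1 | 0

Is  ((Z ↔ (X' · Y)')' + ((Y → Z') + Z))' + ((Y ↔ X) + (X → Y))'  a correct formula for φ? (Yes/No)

Check the formula against φ row by row:
  X=0, Y=0, Z=0: formula gives 0, φ = 0 ✓
  X=0, Y=0, Z=1: formula gives 0, φ = 0 ✓
  X=0, Y=1, Z=0: formula gives 0, φ = 0 ✓
  X=0, Y=1, Z=1: formula gives 0, φ = 0 ✓
  X=1, Y=0, Z=0: formula gives 1, φ = 1 ✓
  …and likewise for the remaining 3 rows.
No disagreement on any input; they are logically equivalent.

Yes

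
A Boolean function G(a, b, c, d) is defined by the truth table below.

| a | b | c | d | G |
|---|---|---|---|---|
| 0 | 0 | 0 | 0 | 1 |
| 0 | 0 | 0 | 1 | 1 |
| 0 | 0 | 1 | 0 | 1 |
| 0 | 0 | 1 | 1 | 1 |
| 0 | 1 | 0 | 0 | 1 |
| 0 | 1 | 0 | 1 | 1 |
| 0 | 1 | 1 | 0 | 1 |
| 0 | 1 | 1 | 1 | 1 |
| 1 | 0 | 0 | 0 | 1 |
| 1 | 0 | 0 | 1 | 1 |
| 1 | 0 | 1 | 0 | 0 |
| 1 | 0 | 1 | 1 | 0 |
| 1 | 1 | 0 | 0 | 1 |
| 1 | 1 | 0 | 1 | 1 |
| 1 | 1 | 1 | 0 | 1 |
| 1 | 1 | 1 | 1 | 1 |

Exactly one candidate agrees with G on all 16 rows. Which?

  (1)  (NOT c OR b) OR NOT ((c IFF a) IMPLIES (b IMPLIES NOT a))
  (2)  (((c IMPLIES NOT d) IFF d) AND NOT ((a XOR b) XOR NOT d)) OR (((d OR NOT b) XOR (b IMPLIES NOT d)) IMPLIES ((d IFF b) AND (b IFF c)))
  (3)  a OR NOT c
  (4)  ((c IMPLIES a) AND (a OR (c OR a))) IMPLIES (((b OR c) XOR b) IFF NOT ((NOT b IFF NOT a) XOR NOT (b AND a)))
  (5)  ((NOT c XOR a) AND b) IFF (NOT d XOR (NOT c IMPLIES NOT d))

4

(1): at (0,0,1,0) it gives 0, but G = 1 — eliminated.
(2): at (0,1,0,0) it gives 0, but G = 1 — eliminated.
(3): at (0,0,1,0) it gives 0, but G = 1 — eliminated.
(5): at (0,0,1,1) it gives 0, but G = 1 — eliminated.
Only (4) survives; checking it on all 16 rows confirms it matches G.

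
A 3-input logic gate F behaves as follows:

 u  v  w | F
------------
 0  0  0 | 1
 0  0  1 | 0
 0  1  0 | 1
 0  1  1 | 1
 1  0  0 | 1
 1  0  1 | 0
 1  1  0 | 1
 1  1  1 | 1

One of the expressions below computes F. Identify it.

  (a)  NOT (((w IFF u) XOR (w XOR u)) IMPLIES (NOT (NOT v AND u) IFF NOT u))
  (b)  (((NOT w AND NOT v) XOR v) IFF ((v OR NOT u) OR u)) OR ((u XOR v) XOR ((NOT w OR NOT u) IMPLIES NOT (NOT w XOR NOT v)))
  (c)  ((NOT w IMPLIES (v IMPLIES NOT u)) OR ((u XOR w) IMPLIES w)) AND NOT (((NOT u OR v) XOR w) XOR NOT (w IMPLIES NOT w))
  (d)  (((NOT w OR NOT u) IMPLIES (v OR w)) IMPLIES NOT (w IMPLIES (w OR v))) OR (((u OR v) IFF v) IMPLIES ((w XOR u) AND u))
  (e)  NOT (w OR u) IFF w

b

(a) disagrees with F on (0,0,0) (formula → 0, table → 1); rule it out.
(c) disagrees with F on (0,0,0) (formula → 0, table → 1); rule it out.
(d) disagrees with F on (0,1,0) (formula → 0, table → 1); rule it out.
(e) disagrees with F on (0,0,0) (formula → 0, table → 1); rule it out.
(b) is the remaining candidate, and it agrees with F on all 8 inputs.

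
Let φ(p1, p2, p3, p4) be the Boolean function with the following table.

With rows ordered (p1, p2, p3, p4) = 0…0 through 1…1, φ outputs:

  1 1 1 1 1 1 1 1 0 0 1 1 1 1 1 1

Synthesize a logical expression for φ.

φ(p1, p2, p3, p4) = ¬((((p1 ∧ ¬p2) ∧ ¬p3) ∧ ¬p4) ∨ (((p1 ∧ ¬p2) ∧ ¬p3) ∧ p4))

The 0-rows are (1,0,0,0), (1,0,0,1). Take each as a conjunction (p1·¬p2·¬p3·¬p4, p1·¬p2·¬p3·p4), form their disjunction, and complement — that gives a formula that is 1 everywhere φ is.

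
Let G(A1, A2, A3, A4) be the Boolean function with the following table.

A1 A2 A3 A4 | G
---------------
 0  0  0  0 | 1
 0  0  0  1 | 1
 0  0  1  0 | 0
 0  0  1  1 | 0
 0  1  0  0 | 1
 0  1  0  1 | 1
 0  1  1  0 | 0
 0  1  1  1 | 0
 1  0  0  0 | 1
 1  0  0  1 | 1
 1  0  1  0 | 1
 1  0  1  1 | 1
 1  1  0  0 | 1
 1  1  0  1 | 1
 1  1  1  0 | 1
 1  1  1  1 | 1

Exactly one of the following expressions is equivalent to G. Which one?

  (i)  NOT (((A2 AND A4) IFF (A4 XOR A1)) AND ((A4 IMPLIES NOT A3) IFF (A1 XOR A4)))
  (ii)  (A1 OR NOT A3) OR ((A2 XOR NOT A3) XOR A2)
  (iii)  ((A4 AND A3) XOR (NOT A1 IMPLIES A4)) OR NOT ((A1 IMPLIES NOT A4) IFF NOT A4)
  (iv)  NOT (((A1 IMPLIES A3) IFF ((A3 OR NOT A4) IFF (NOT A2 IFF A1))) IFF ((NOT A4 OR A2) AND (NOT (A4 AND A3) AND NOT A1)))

(i) disagrees with G on (0,0,1,0) (formula → 1, table → 0); rule it out.
(iii) disagrees with G on (0,0,0,0) (formula → 0, table → 1); rule it out.
(iv) disagrees with G on (0,0,1,0) (formula → 1, table → 0); rule it out.
Only (ii) survives; checking it on all 16 rows confirms it matches G.

ii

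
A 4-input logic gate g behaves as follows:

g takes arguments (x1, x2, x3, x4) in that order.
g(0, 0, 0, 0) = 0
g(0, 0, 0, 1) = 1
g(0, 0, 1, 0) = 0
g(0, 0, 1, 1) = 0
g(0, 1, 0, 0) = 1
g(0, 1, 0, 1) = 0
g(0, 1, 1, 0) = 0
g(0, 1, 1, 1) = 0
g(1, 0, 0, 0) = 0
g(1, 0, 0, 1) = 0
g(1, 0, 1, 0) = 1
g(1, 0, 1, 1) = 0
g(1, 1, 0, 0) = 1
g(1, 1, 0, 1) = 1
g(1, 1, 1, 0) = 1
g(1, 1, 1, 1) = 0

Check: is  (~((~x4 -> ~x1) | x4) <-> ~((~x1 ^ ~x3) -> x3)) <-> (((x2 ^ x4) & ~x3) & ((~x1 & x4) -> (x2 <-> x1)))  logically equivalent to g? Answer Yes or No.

Yes

Check the formula against g row by row:
  x1=0, x2=0, x3=0, x4=0: formula gives 0, g = 0 ✓
  x1=0, x2=0, x3=0, x4=1: formula gives 1, g = 1 ✓
  x1=0, x2=0, x3=1, x4=0: formula gives 0, g = 0 ✓
  x1=0, x2=0, x3=1, x4=1: formula gives 0, g = 0 ✓
  …and likewise for the remaining 12 rows.
Every row agrees, so the formula is equivalent.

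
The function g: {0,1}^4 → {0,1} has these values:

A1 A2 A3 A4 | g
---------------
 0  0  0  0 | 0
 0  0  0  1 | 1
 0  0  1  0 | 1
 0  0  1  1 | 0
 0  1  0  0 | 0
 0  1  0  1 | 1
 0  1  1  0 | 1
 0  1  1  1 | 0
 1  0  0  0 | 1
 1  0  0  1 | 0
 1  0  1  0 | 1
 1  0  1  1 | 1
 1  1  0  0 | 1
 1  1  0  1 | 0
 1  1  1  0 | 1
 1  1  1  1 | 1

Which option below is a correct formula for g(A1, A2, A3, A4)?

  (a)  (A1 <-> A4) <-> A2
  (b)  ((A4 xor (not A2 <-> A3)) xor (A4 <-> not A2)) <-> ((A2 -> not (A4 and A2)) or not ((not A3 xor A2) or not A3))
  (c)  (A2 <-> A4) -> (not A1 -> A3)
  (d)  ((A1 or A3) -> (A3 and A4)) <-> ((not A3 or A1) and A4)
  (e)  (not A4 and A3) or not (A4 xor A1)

(a) fails at (0,0,1,0): the formula yields 0, g is 1.
(b) fails at (0,0,0,1): the formula yields 0, g is 1.
(c) fails at (0,0,1,1): the formula yields 1, g is 0.
(e) fails at (0,0,0,0): the formula yields 1, g is 0.
(d) is the remaining candidate, and it agrees with g on all 16 inputs.

d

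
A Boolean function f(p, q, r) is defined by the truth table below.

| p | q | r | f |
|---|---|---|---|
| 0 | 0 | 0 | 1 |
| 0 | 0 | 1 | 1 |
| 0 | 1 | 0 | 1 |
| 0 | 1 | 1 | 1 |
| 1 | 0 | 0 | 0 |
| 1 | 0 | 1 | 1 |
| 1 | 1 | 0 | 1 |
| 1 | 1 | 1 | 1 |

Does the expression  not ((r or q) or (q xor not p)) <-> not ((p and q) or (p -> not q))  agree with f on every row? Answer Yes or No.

Yes

Check the formula against f row by row:
  p=0, q=0, r=0: formula gives 1, f = 1 ✓
  p=0, q=0, r=1: formula gives 1, f = 1 ✓
  p=0, q=1, r=0: formula gives 1, f = 1 ✓
  p=0, q=1, r=1: formula gives 1, f = 1 ✓
  p=1, q=0, r=0: formula gives 0, f = 0 ✓
  … (the remaining 3 rows also agree.)
No disagreement on any input; they are logically equivalent.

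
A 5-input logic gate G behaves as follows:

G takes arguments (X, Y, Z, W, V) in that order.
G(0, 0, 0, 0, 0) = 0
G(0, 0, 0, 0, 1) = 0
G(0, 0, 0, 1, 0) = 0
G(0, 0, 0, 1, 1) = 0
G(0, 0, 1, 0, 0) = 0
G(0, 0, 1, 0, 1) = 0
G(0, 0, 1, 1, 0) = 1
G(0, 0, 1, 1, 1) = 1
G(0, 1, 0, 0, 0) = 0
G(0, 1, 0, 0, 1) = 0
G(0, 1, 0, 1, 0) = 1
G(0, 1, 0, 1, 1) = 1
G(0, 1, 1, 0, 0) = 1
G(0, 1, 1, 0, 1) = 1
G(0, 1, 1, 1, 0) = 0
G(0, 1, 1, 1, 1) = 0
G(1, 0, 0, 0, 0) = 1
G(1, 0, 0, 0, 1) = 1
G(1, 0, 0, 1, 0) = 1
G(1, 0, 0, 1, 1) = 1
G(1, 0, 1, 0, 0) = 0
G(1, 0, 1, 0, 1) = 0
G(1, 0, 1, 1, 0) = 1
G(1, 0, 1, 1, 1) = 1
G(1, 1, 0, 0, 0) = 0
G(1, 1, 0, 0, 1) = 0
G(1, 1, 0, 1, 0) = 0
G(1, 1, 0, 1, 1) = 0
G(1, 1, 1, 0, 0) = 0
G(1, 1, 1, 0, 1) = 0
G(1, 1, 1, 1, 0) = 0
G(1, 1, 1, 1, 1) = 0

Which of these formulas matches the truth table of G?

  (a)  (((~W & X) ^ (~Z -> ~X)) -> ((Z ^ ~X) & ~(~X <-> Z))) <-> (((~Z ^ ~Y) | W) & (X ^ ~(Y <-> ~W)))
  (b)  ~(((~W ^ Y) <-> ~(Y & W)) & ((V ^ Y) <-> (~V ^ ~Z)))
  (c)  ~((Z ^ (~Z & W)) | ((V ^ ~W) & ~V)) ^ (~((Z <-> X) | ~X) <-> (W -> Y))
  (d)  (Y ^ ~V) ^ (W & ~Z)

a

(b) fails at (0,0,0,1,0): the formula yields 1, G is 0.
(c) fails at (0,0,0,0,1): the formula yields 1, G is 0.
(d) fails at (0,0,0,0,0): the formula yields 1, G is 0.
Only (a) survives; checking it on all 32 rows confirms it matches G.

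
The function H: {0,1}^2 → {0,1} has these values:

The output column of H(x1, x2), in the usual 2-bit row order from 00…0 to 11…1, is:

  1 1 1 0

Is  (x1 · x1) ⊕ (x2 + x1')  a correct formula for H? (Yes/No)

Yes

Test each input against both H and the formula:
  x1=0, x2=0: formula gives 1, H = 1 ✓
  x1=0, x2=1: formula gives 1, H = 1 ✓
  x1=1, x2=0: formula gives 1, H = 1 ✓
  x1=1, x2=1: formula gives 0, H = 0 ✓
All 4 rows match — the expression computes H exactly.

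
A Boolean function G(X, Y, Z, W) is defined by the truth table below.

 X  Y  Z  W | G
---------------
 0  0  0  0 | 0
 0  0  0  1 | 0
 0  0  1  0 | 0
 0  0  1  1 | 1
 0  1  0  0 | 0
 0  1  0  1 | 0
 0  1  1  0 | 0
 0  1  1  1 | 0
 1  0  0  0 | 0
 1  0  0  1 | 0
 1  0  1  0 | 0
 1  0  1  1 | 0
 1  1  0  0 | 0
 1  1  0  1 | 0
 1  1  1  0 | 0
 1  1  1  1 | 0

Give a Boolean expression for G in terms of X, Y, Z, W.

Only row (0,0,1,1) gives 1. That row's minterm ¬X·¬Y·Z·W is G directly.

G(X, Y, Z, W) = ((NOT X AND NOT Y) AND Z) AND W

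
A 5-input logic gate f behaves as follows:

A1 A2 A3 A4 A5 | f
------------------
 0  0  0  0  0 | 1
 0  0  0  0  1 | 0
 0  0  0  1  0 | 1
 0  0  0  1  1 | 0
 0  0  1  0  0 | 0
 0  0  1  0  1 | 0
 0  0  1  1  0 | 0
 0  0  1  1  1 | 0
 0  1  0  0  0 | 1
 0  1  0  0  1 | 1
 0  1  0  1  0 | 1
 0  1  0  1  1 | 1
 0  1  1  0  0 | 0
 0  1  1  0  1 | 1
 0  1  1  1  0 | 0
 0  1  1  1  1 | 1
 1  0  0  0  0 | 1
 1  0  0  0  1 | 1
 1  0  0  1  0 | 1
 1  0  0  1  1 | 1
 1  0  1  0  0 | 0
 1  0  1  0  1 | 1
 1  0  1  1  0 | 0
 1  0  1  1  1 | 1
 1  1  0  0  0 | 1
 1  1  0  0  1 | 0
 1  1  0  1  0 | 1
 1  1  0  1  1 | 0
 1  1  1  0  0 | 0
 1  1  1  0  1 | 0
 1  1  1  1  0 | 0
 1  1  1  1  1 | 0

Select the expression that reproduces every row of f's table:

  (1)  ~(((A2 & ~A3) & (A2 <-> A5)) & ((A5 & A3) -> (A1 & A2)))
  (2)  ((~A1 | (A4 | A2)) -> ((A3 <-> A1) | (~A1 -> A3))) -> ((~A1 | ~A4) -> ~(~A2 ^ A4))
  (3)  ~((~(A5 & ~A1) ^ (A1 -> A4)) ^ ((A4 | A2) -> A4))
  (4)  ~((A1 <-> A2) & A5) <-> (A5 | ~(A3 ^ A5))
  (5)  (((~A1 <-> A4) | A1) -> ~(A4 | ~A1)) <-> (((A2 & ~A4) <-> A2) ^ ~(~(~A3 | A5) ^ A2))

4

(1) disagrees with f on (0,0,0,0,1) (formula → 1, table → 0); rule it out.
(2) disagrees with f on (0,0,0,0,0) (formula → 0, table → 1); rule it out.
(3) disagrees with f on (0,0,0,0,0) (formula → 0, table → 1); rule it out.
(5) disagrees with f on (0,0,0,0,0) (formula → 0, table → 1); rule it out.
That leaves (4). Evaluating it on every row reproduces the table of f exactly.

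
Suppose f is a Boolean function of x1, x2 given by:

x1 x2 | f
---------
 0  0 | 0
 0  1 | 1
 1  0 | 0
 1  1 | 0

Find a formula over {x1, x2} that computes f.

f(x1, x2) = x1' · x2

1 only at (0,1): NOT x1 AND x2.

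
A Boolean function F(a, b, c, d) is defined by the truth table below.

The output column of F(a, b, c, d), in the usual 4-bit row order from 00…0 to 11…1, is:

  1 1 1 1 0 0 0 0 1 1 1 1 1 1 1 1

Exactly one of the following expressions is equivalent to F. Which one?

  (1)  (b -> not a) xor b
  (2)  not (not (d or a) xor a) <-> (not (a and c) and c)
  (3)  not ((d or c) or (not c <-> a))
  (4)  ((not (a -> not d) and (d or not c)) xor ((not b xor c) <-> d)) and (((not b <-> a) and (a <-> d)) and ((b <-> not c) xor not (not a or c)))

(2) disagrees with F on (0,0,0,1) (formula → 0, table → 1); rule it out.
(3) disagrees with F on (0,0,0,1) (formula → 0, table → 1); rule it out.
(4) disagrees with F on (0,0,0,0) (formula → 0, table → 1); rule it out.
(1) is the remaining candidate, and it agrees with F on all 16 inputs.

1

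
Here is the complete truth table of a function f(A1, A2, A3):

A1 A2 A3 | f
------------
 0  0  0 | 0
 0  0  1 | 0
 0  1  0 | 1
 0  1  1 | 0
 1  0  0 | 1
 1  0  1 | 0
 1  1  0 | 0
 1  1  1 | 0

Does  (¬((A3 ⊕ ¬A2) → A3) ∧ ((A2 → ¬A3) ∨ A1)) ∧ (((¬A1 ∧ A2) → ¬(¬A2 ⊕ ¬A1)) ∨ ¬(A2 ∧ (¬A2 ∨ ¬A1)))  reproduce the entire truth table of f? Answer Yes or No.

Check the formula against f row by row:
  A1=0, A2=0, A3=0: formula gives 1, but f = 0 ✗
Row (0,0,0) is a counterexample, so the formula is not equivalent to f.

No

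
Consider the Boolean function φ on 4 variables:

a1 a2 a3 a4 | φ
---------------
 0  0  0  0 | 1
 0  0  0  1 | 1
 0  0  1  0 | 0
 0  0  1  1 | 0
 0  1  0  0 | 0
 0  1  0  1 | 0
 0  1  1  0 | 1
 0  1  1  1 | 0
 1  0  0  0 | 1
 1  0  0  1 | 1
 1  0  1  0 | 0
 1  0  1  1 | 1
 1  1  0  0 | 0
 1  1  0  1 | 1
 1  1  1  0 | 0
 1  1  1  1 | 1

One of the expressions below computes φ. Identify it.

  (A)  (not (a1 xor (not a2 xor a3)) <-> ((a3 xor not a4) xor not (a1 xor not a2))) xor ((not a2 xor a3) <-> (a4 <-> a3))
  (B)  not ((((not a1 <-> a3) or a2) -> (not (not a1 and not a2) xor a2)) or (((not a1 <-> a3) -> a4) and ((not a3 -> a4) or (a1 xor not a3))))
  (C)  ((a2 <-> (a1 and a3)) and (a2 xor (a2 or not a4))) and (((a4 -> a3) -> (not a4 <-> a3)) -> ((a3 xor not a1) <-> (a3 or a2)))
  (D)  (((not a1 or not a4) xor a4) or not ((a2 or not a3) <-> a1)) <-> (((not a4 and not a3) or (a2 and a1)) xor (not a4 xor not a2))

(A): at (0,0,1,0) it gives 1, but φ = 0 — eliminated.
(B): at (0,0,0,0) it gives 0, but φ = 1 — eliminated.
(C): at (0,0,0,1) it gives 0, but φ = 1 — eliminated.
Only (D) survives; checking it on all 16 rows confirms it matches φ.

D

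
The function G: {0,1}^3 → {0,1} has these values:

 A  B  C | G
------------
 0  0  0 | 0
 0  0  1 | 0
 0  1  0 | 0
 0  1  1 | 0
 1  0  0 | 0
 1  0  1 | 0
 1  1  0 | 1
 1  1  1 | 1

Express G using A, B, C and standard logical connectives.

G(A, B, C) = ((A ∧ B) ∧ ¬C) ∨ ((A ∧ B) ∧ C)

G=1 on 2 inputs: (1,1,0), (1,1,1). Reading each as a conjunction of literals (A·B·¬C, A·B·C) and taking the OR gives the canonical DNF.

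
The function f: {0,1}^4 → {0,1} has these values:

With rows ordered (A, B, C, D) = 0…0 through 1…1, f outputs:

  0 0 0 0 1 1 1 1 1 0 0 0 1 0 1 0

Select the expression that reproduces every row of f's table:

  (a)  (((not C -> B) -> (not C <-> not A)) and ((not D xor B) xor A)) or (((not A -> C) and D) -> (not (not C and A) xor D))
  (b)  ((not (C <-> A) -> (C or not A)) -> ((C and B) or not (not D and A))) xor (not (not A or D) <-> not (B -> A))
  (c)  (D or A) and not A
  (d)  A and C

b

(a) disagrees with f on (0,0,0,0) (formula → 1, table → 0); rule it out.
(c) disagrees with f on (0,0,0,1) (formula → 1, table → 0); rule it out.
(d) disagrees with f on (0,1,0,0) (formula → 0, table → 1); rule it out.
(b) is the remaining candidate, and it agrees with f on all 16 inputs.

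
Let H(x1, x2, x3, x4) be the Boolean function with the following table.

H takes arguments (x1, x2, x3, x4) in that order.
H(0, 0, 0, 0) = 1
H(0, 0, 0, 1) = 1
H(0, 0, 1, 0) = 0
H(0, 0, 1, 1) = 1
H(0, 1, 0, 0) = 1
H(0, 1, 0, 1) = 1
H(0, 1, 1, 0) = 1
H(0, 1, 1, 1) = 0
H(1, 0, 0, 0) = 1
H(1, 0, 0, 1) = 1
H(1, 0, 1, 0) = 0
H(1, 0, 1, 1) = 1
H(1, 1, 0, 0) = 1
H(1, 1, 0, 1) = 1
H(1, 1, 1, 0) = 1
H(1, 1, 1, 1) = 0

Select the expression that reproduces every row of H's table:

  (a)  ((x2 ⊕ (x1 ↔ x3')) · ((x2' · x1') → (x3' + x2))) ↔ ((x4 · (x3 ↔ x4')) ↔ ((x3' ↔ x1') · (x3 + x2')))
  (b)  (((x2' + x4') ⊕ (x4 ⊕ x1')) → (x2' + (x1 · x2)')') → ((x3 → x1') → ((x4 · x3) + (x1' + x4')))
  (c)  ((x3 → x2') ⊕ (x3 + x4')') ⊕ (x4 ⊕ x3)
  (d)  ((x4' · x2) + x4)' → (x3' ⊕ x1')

c

(a) fails at (0,0,0,1): the formula yields 0, H is 1.
(b) fails at (0,0,1,0): the formula yields 1, H is 0.
(d) fails at (0,0,0,0): the formula yields 0, H is 1.
That leaves (c). Evaluating it on every row reproduces the table of H exactly.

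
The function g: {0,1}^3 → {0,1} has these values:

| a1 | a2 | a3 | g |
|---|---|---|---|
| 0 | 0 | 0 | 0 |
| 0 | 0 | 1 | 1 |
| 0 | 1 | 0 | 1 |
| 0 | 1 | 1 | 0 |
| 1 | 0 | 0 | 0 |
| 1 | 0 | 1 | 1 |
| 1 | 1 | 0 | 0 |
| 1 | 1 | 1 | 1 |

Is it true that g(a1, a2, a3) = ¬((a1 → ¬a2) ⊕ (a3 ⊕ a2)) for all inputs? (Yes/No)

Yes

Check the formula against g row by row:
  a1=0, a2=0, a3=0: formula gives 0, g = 0 ✓
  a1=0, a2=0, a3=1: formula gives 1, g = 1 ✓
  a1=0, a2=1, a3=0: formula gives 1, g = 1 ✓
  a1=0, a2=1, a3=1: formula gives 0, g = 0 ✓
  a1=1, a2=0, a3=0: formula gives 0, g = 0 ✓
  … (the remaining 3 rows also agree.)
All 8 rows match — the expression computes g exactly.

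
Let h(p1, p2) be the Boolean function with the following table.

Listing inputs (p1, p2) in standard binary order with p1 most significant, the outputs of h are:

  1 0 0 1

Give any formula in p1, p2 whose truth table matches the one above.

Collect the rows where h=1 — (0,0), (1,1) — and write one minterm per row: ¬p1·¬p2, p1·p2. Their union (logical OR) reproduces the table exactly.

h(p1, p2) = (~p1 & ~p2) | (p1 & p2)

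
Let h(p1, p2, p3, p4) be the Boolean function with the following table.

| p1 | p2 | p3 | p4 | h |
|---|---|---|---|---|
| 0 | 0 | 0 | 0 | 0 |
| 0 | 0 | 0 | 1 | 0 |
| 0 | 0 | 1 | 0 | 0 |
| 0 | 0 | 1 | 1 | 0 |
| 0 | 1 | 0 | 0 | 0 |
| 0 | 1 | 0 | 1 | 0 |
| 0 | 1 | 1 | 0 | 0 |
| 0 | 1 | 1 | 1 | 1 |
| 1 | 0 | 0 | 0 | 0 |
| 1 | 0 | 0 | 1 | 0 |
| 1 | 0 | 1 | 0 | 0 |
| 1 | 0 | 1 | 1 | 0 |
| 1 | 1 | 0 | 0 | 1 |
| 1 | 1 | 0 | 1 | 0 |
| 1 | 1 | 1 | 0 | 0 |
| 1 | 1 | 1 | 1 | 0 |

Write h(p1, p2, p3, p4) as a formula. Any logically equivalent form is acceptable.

Collect the rows where h=1 — (0,1,1,1), (1,1,0,0) — and write one minterm per row: ¬p1·p2·p3·p4, p1·p2·¬p3·¬p4. Their union (logical OR) reproduces the table exactly.

h(p1, p2, p3, p4) = (((p1' · p2) · p3) · p4) + (((p1 · p2) · p3') · p4')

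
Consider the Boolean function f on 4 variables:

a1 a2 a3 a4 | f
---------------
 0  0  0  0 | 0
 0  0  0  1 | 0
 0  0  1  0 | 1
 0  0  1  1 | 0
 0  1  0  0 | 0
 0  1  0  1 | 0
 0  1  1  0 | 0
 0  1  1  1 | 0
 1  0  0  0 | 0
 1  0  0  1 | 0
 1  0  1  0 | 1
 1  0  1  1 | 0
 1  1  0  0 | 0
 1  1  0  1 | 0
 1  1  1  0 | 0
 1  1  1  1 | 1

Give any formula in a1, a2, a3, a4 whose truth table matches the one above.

f=1 on 3 inputs: (0,0,1,0), (1,0,1,0), (1,1,1,1). Reading each as a conjunction of literals (¬a1·¬a2·a3·¬a4, a1·¬a2·a3·¬a4, a1·a2·a3·a4) and taking the OR gives the canonical DNF.

f(a1, a2, a3, a4) = ((((NOT a1 AND NOT a2) AND a3) AND NOT a4) OR (((a1 AND NOT a2) AND a3) AND NOT a4)) OR (((a1 AND a2) AND a3) AND a4)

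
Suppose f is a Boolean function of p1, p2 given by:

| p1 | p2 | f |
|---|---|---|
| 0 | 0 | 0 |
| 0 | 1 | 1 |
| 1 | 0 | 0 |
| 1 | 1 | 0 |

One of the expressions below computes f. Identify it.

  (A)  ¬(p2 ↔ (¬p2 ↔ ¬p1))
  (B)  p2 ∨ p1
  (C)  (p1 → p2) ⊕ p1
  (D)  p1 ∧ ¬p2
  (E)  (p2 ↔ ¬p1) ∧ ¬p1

E

(A): at (0,0) it gives 1, but f = 0 — eliminated.
(B): at (1,0) it gives 1, but f = 0 — eliminated.
(C): at (0,0) it gives 1, but f = 0 — eliminated.
(D): at (0,1) it gives 0, but f = 1 — eliminated.
(E) is the remaining candidate, and it agrees with f on all 4 inputs.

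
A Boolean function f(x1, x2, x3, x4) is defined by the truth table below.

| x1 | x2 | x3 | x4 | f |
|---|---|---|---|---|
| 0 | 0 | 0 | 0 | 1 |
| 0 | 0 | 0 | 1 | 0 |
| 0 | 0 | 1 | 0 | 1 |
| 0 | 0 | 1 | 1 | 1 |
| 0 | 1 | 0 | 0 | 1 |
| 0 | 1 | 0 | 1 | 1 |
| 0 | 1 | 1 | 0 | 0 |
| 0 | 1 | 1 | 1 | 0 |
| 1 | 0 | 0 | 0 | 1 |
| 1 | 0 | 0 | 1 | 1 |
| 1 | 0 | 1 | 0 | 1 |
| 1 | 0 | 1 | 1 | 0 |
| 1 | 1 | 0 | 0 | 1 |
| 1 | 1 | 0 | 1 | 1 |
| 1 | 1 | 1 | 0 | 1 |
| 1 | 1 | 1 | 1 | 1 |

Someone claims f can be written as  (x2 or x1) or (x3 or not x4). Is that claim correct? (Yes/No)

No

Check the formula against f row by row:
  x1=0, x2=0, x3=0, x4=0: formula gives 1, f = 1 ✓
  x1=0, x2=0, x3=0, x4=1: formula gives 0, f = 0 ✓
  x1=0, x2=0, x3=1, x4=0: formula gives 1, f = 1 ✓
  x1=0, x2=0, x3=1, x4=1: formula gives 1, f = 1 ✓
  …
  x1=0, x2=1, x3=1, x4=0: formula gives 1, but f = 0 ✗
Row (0,1,1,0) is a counterexample, so the formula is not equivalent to f.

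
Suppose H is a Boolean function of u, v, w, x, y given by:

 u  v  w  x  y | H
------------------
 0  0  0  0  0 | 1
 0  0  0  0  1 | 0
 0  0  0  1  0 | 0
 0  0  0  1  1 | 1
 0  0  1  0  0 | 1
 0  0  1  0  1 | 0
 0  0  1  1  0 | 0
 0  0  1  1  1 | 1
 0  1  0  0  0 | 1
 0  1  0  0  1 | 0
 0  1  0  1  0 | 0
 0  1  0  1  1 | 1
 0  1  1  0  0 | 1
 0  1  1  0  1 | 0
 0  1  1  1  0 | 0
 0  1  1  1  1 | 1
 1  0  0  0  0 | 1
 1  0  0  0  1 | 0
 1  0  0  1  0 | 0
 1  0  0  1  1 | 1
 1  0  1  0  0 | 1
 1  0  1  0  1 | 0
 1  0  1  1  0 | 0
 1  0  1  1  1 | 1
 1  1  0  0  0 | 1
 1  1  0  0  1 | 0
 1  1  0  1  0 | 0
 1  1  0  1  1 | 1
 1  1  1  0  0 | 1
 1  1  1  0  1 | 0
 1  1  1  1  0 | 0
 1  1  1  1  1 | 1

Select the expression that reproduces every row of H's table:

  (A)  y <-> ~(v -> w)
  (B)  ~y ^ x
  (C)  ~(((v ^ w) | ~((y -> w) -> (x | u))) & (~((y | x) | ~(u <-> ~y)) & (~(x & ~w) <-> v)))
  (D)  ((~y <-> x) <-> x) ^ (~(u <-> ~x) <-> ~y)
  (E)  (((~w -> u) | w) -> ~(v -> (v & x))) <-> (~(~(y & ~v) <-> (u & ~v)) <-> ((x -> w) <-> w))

B

(A) disagrees with H on (0,0,0,1,0) (formula → 1, table → 0); rule it out.
(C) disagrees with H on (0,0,0,0,1) (formula → 1, table → 0); rule it out.
(D) disagrees with H on (0,0,0,0,0) (formula → 0, table → 1); rule it out.
(E) disagrees with H on (0,0,0,0,0) (formula → 0, table → 1); rule it out.
(B) is the remaining candidate, and it agrees with H on all 32 inputs.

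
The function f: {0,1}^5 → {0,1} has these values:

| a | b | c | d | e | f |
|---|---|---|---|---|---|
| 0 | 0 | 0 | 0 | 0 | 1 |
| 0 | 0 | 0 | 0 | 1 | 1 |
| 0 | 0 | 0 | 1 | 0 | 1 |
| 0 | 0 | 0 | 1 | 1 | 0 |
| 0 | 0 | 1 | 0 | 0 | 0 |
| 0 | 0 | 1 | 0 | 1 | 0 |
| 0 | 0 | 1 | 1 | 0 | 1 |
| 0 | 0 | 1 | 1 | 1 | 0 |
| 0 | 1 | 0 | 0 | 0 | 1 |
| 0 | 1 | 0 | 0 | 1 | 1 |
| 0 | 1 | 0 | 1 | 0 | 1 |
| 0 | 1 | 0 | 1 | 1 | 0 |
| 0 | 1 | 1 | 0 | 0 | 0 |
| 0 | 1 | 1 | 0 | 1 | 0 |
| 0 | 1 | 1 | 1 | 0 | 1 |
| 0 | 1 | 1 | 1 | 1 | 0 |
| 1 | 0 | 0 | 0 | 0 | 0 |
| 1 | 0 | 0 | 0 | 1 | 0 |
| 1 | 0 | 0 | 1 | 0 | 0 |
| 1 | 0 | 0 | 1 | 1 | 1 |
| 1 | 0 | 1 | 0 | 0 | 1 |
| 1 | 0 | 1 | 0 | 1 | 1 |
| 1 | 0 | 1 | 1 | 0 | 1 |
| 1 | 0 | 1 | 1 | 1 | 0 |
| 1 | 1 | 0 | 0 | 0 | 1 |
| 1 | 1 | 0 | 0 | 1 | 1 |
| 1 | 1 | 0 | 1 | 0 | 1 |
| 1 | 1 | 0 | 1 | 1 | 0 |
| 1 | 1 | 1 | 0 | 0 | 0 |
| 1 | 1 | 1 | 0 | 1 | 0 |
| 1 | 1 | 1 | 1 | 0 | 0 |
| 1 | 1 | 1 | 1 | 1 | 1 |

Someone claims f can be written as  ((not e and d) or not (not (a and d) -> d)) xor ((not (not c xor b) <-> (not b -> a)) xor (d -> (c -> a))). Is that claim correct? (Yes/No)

Yes

Test each input against both f and the formula:
  a=0, b=0, c=0, d=0, e=0: formula gives 1, f = 1 ✓
  a=0, b=0, c=0, d=0, e=1: formula gives 1, f = 1 ✓
  a=0, b=0, c=0, d=1, e=0: formula gives 1, f = 1 ✓
  a=0, b=0, c=0, d=1, e=1: formula gives 0, f = 0 ✓
  … (the remaining 28 rows also agree.)
All 32 rows match — the expression computes f exactly.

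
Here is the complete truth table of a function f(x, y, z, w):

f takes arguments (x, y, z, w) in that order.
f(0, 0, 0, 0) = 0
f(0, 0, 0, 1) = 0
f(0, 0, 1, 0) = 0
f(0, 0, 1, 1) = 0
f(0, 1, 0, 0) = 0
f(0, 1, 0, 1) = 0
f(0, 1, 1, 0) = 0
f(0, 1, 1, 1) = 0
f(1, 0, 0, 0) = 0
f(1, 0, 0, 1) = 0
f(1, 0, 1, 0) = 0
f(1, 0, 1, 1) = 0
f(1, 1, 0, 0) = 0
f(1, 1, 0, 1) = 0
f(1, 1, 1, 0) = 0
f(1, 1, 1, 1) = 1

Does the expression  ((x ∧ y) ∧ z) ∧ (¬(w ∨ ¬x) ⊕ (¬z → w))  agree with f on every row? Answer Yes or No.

Test each input against both f and the formula:
  x=0, y=0, z=0, w=0: formula gives 0, f = 0 ✓
  x=0, y=0, z=0, w=1: formula gives 0, f = 0 ✓
  x=0, y=0, z=1, w=0: formula gives 0, f = 0 ✓
  x=0, y=0, z=1, w=1: formula gives 0, f = 0 ✓
  …and likewise for the remaining 12 rows.
Every row agrees, so the formula is equivalent.

Yes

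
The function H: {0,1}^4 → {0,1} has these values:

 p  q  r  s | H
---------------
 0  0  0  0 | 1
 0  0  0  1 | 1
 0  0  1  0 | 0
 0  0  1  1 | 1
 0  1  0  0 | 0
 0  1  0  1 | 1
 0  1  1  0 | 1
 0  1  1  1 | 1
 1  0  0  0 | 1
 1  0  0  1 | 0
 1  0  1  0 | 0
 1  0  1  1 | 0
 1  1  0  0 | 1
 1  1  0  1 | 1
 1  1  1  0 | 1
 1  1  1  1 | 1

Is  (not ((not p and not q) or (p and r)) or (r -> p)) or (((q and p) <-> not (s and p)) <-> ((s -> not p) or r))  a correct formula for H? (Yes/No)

Test each input against both H and the formula:
  p=0, q=0, r=0, s=0: formula gives 1, H = 1 ✓
  p=0, q=0, r=0, s=1: formula gives 1, H = 1 ✓
  p=0, q=0, r=1, s=0: formula gives 0, H = 0 ✓
  p=0, q=0, r=1, s=1: formula gives 0, but H = 1 ✗
A single disagreement suffices: at (0,0,1,1) they differ, so the formula does not compute H.

No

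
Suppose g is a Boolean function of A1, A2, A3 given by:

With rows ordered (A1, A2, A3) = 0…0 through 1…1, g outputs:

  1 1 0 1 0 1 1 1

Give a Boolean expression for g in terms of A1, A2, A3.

g(A1, A2, A3) = (((A1' · A2) · A3') + ((A1 · A2') · A3'))'

There are just 2 zero rows: (0,1,0), (1,0,0). Their minterms are ¬A1·A2·¬A3, A1·¬A2·¬A3; the OR of those covers precisely the 0-outputs, and negating it yields g.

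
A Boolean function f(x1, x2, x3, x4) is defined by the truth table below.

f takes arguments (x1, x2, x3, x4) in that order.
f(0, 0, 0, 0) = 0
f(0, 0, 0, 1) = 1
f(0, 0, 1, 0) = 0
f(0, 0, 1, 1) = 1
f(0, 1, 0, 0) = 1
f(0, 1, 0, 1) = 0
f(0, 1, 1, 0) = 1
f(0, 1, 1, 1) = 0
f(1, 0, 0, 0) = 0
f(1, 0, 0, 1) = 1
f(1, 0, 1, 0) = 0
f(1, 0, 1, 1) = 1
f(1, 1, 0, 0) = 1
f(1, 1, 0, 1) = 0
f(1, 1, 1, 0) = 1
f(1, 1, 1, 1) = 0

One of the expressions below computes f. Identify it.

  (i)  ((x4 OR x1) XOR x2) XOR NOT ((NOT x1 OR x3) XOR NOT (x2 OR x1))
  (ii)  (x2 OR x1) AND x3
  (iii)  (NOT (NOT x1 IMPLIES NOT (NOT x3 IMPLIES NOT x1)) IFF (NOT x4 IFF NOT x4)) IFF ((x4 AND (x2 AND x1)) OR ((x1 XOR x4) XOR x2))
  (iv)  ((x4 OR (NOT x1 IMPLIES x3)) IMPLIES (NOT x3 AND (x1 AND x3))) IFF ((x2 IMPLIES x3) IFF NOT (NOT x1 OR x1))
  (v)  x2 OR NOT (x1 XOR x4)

(i) disagrees with f on (0,0,0,0) (formula → 1, table → 0); rule it out.
(ii) disagrees with f on (0,0,0,1) (formula → 0, table → 1); rule it out.
(iv) disagrees with f on (0,0,1,0) (formula → 1, table → 0); rule it out.
(v) disagrees with f on (0,0,0,0) (formula → 1, table → 0); rule it out.
Only (iii) survives; checking it on all 16 rows confirms it matches f.

iii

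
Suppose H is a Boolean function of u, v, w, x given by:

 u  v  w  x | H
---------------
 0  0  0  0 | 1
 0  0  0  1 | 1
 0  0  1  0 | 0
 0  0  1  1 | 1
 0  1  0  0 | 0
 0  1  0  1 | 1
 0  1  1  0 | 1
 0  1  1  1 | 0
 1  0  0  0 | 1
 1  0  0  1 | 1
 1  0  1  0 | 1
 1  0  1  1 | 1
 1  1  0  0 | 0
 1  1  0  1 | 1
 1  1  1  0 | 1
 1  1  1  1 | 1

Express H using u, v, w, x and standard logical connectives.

The 0-rows are (0,0,1,0), (0,1,0,0), (0,1,1,1), (1,1,0,0). Take each as a conjunction (¬u·¬v·w·¬x, ¬u·v·¬w·¬x, ¬u·v·w·x, u·v·¬w·¬x), form their disjunction, and complement — that gives a formula that is 1 everywhere H is.

H(u, v, w, x) = ~((((((~u & ~v) & w) & ~x) | (((~u & v) & ~w) & ~x)) | (((~u & v) & w) & x)) | (((u & v) & ~w) & ~x))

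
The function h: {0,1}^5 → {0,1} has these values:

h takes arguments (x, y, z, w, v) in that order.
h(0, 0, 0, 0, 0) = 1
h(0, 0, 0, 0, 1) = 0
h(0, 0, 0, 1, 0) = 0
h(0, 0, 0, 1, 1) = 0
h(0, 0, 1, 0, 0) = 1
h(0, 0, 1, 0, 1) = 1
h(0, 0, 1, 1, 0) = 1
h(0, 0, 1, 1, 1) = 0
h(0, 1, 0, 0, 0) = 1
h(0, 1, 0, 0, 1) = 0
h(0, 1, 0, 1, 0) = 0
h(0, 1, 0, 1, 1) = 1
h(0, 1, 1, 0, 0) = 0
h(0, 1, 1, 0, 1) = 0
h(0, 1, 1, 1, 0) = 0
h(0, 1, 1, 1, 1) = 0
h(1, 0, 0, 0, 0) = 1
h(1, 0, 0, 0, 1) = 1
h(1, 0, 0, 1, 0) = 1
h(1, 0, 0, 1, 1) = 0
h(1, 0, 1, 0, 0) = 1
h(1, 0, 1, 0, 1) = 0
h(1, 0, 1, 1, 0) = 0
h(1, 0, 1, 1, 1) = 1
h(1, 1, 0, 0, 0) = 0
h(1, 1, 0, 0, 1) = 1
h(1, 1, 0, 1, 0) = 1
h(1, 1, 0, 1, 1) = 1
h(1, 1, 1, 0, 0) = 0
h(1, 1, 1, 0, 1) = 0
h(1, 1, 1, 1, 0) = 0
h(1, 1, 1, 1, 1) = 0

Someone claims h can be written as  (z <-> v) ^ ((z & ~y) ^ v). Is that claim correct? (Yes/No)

No

Check the formula against h row by row:
  x=0, y=0, z=0, w=0, v=0: formula gives 1, h = 1 ✓
  x=0, y=0, z=0, w=0, v=1: formula gives 1, but h = 0 ✗
A single disagreement suffices: at (0,0,0,0,1) they differ, so the formula does not compute h.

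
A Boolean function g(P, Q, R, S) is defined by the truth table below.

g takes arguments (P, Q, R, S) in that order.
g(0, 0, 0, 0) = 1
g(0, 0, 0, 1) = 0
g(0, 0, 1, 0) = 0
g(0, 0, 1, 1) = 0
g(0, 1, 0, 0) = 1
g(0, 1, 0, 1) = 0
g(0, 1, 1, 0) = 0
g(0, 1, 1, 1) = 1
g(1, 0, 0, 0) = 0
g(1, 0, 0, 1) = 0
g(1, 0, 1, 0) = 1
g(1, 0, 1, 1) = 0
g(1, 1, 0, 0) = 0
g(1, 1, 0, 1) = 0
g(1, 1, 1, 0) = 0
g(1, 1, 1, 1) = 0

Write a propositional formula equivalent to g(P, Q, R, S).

g(P, Q, R, S) = (((((not P and not Q) and not R) and not S) or (((not P and Q) and not R) and not S)) or (((not P and Q) and R) and S)) or (((P and not Q) and R) and not S)

Collect the rows where g=1 — (0,0,0,0), (0,1,0,0), (0,1,1,1), (1,0,1,0) — and write one minterm per row: ¬P·¬Q·¬R·¬S, ¬P·Q·¬R·¬S, ¬P·Q·R·S, P·¬Q·R·¬S. Their union (logical OR) reproduces the table exactly.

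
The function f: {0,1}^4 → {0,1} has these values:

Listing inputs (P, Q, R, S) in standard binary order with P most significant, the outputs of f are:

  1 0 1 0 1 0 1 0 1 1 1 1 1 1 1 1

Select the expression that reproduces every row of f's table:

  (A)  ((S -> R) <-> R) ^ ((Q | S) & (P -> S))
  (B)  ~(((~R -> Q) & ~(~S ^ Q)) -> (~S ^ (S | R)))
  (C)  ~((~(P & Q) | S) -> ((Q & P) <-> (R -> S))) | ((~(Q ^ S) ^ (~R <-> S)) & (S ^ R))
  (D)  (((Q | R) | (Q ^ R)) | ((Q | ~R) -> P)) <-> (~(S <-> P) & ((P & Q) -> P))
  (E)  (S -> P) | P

E

(A) fails at (0,0,0,0): the formula yields 0, f is 1.
(B) fails at (0,0,0,0): the formula yields 0, f is 1.
(C) fails at (0,0,0,1): the formula yields 1, f is 0.
(D) fails at (0,0,1,0): the formula yields 0, f is 1.
Only (E) survives; checking it on all 16 rows confirms it matches f.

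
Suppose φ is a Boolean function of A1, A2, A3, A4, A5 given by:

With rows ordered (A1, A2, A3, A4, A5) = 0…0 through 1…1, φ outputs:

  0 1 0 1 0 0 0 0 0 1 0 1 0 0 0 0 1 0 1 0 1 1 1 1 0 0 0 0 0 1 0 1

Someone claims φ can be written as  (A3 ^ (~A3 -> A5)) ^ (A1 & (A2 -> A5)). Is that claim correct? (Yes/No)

Yes

Check the formula against φ row by row:
  A1=0, A2=0, A3=0, A4=0, A5=0: formula gives 0, φ = 0 ✓
  A1=0, A2=0, A3=0, A4=0, A5=1: formula gives 1, φ = 1 ✓
  A1=0, A2=0, A3=0, A4=1, A5=0: formula gives 0, φ = 0 ✓
  A1=0, A2=0, A3=0, A4=1, A5=1: formula gives 1, φ = 1 ✓
  … (the remaining 28 rows also agree.)
No disagreement on any input; they are logically equivalent.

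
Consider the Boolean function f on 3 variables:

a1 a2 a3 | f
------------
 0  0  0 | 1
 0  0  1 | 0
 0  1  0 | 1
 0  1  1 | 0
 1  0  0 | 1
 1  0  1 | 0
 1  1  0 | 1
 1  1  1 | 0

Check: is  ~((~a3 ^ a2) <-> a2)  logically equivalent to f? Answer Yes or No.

Check the formula against f row by row:
  a1=0, a2=0, a3=0: formula gives 1, f = 1 ✓
  a1=0, a2=0, a3=1: formula gives 0, f = 0 ✓
  a1=0, a2=1, a3=0: formula gives 1, f = 1 ✓
  a1=0, a2=1, a3=1: formula gives 0, f = 0 ✓
  a1=1, a2=0, a3=0: formula gives 1, f = 1 ✓
  … (the remaining 3 rows also agree.)
All 8 rows match — the expression computes f exactly.

Yes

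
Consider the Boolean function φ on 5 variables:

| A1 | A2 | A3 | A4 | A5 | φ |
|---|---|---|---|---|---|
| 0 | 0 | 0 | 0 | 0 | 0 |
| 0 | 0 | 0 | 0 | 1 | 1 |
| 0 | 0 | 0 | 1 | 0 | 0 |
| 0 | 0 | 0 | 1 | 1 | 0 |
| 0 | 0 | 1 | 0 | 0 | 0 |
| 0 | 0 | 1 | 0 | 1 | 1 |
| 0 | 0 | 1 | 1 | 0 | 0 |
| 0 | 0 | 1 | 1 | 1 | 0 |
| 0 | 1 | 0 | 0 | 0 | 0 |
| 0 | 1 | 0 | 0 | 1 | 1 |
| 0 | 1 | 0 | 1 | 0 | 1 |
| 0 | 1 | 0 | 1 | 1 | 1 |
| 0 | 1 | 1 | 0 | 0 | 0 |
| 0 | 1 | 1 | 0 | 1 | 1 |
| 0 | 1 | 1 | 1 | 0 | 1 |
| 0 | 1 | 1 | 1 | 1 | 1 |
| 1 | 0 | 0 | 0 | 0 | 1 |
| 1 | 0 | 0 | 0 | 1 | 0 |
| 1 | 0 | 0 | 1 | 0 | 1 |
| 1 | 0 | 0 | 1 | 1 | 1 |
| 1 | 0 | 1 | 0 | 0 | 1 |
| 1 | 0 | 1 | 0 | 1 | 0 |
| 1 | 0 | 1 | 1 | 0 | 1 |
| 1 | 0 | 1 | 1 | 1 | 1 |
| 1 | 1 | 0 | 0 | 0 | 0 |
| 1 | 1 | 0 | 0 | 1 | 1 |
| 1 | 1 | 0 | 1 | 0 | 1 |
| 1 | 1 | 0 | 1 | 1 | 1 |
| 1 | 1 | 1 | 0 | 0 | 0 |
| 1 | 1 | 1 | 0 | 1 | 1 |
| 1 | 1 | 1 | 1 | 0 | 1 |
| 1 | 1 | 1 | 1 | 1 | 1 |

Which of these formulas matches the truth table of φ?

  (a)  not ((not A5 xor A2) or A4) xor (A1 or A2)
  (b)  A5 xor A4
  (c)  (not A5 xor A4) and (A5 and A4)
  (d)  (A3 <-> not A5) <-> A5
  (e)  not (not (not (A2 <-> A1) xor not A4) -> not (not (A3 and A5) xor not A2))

(b): at (0,0,0,1,0) it gives 1, but φ = 0 — eliminated.
(c): at (0,0,0,0,1) it gives 0, but φ = 1 — eliminated.
(d): at (0,0,0,0,0) it gives 1, but φ = 0 — eliminated.
(e): at (0,0,0,0,1) it gives 0, but φ = 1 — eliminated.
Only (a) survives; checking it on all 32 rows confirms it matches φ.

a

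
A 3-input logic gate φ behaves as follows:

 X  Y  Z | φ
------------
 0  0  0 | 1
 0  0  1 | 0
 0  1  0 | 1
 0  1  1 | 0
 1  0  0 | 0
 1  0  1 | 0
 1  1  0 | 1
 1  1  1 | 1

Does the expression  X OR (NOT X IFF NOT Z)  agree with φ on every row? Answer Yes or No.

No

Check the formula against φ row by row:
  X=0, Y=0, Z=0: formula gives 1, φ = 1 ✓
  X=0, Y=0, Z=1: formula gives 0, φ = 0 ✓
  X=0, Y=1, Z=0: formula gives 1, φ = 1 ✓
  X=0, Y=1, Z=1: formula gives 0, φ = 0 ✓
  X=1, Y=0, Z=0: formula gives 1, but φ = 0 ✗
A single disagreement suffices: at (1,0,0) they differ, so the formula does not compute φ.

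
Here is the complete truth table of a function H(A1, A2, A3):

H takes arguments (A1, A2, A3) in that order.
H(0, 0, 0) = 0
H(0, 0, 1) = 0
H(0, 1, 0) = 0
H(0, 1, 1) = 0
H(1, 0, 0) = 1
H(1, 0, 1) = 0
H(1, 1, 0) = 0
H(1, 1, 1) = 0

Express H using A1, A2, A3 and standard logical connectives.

H(A1, A2, A3) = (A1 · A2') · A3'

H is 1 on exactly one input, (1,0,0), whose minterm is A1·¬A2·¬A3. So H is just that conjunction.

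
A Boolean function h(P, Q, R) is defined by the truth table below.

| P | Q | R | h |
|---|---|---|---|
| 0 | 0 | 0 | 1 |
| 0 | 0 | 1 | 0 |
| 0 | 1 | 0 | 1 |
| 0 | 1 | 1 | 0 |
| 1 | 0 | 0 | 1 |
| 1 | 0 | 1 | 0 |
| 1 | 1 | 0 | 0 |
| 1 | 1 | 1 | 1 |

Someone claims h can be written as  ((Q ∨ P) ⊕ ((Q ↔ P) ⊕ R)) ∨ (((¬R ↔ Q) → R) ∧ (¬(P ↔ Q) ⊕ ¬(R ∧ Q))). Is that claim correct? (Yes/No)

No

Evaluate ((Q ∨ P) ⊕ ((Q ↔ P) ⊕ R)) ∨ (((¬R ↔ Q) → R) ∧ (¬(P ↔ Q) ⊕ ¬(R ∧ Q))) on each row and compare to h:
  P=0, Q=0, R=0: formula gives 1, h = 1 ✓
  P=0, Q=0, R=1: formula gives 1, but h = 0 ✗
Since they disagree at (0,0,1), the expression is not a correct formula for h.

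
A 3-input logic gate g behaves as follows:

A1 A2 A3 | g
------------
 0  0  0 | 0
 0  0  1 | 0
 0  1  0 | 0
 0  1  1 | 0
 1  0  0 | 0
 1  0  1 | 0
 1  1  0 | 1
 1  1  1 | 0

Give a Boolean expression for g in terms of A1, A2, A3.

g(A1, A2, A3) = (A1 AND A2) AND NOT A3

Only row (1,1,0) gives 1. That row's minterm A1·A2·¬A3 is g directly.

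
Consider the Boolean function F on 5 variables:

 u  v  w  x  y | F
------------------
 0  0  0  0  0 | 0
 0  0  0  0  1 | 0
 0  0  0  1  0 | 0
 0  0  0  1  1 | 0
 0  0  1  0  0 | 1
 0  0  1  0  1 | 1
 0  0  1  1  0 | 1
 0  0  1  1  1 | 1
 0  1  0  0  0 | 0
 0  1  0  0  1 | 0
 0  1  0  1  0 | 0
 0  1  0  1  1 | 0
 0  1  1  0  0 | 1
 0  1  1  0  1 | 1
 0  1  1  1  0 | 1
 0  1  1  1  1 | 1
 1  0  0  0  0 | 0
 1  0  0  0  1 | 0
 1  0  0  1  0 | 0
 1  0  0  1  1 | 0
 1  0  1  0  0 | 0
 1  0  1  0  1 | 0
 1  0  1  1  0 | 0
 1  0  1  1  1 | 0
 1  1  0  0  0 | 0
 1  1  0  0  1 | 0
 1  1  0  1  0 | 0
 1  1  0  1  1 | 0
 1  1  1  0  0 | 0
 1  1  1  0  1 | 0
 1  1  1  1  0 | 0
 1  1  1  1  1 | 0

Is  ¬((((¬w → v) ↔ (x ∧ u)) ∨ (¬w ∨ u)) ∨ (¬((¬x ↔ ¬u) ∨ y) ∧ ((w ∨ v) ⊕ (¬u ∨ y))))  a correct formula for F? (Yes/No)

Yes

Test each input against both F and the formula:
  u=0, v=0, w=0, x=0, y=0: formula gives 0, F = 0 ✓
  u=0, v=0, w=0, x=0, y=1: formula gives 0, F = 0 ✓
  u=0, v=0, w=0, x=1, y=0: formula gives 0, F = 0 ✓
  u=0, v=0, w=0, x=1, y=1: formula gives 0, F = 0 ✓
  …and likewise for the remaining 28 rows.
No disagreement on any input; they are logically equivalent.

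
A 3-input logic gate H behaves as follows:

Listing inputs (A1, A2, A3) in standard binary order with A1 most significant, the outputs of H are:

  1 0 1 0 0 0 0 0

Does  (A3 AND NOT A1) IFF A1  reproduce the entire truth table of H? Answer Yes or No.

Yes

Evaluate (A3 AND NOT A1) IFF A1 on each row and compare to H:
  A1=0, A2=0, A3=0: formula gives 1, H = 1 ✓
  A1=0, A2=0, A3=1: formula gives 0, H = 0 ✓
  A1=0, A2=1, A3=0: formula gives 1, H = 1 ✓
  A1=0, A2=1, A3=1: formula gives 0, H = 0 ✓
  A1=1, A2=0, A3=0: formula gives 0, H = 0 ✓
  … (the remaining 3 rows also agree.)
All 8 rows match — the expression computes H exactly.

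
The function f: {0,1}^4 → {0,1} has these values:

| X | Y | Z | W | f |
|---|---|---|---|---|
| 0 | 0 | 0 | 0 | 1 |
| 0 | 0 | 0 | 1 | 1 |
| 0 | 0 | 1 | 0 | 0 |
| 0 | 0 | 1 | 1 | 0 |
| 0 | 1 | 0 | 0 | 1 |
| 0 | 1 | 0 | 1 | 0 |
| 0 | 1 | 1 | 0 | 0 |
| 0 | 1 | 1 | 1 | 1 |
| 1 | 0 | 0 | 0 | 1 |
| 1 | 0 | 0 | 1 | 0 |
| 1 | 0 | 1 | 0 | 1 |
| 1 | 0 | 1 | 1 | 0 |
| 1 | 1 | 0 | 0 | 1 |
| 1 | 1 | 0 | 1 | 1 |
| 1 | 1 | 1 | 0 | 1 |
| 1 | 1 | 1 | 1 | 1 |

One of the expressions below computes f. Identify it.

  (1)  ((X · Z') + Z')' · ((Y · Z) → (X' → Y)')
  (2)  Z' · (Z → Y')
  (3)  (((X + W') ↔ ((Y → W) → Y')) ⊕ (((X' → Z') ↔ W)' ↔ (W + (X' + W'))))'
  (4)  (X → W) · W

3

(1) fails at (0,0,0,0): the formula yields 0, f is 1.
(2) fails at (0,1,0,1): the formula yields 1, f is 0.
(4) fails at (0,0,0,0): the formula yields 0, f is 1.
(3) is the remaining candidate, and it agrees with f on all 16 inputs.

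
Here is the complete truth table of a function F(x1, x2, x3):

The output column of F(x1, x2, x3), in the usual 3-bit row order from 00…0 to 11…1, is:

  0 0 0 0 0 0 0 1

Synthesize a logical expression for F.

The output is 1 only when every input is 1 — the AND of all inputs.

F(x1, x2, x3) = (x1 · x2) · x3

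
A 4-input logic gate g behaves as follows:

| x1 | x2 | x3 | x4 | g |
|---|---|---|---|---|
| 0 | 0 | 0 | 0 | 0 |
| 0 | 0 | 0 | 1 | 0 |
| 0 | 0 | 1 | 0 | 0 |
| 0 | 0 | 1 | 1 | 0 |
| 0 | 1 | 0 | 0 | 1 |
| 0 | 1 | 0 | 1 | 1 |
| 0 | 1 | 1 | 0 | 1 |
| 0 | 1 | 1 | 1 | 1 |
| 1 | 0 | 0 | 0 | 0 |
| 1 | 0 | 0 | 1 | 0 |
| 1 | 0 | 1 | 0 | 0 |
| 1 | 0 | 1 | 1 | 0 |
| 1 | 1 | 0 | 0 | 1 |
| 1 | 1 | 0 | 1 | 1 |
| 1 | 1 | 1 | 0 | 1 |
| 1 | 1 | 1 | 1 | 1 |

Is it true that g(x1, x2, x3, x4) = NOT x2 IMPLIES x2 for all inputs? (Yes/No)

Evaluate NOT x2 IMPLIES x2 on each row and compare to g:
  x1=0, x2=0, x3=0, x4=0: formula gives 0, g = 0 ✓
  x1=0, x2=0, x3=0, x4=1: formula gives 0, g = 0 ✓
  x1=0, x2=0, x3=1, x4=0: formula gives 0, g = 0 ✓
  x1=0, x2=0, x3=1, x4=1: formula gives 0, g = 0 ✓
  …and likewise for the remaining 12 rows.
Every row agrees, so the formula is equivalent.

Yes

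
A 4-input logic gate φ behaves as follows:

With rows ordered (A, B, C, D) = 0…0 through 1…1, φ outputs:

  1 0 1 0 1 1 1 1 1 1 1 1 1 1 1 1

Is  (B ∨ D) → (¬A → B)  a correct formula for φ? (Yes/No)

Test each input against both φ and the formula:
  A=0, B=0, C=0, D=0: formula gives 1, φ = 1 ✓
  A=0, B=0, C=0, D=1: formula gives 0, φ = 0 ✓
  A=0, B=0, C=1, D=0: formula gives 1, φ = 1 ✓
  A=0, B=0, C=1, D=1: formula gives 0, φ = 0 ✓
  … (the remaining 12 rows also agree.)
No disagreement on any input; they are logically equivalent.

Yes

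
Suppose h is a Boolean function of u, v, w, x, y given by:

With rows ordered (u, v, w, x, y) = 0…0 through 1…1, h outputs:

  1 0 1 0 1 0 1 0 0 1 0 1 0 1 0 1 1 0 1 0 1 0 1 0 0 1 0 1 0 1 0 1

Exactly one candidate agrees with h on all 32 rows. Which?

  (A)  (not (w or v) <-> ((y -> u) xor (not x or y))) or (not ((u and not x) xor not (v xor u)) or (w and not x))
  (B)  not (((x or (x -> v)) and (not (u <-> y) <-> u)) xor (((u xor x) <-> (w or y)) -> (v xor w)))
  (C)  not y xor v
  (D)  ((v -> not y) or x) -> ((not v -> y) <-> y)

(A) fails at (0,0,0,0,0): the formula yields 0, h is 1.
(B) fails at (0,0,0,0,0): the formula yields 0, h is 1.
(D) fails at (0,0,0,0,1): the formula yields 1, h is 0.
Only (C) survives; checking it on all 32 rows confirms it matches h.

C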